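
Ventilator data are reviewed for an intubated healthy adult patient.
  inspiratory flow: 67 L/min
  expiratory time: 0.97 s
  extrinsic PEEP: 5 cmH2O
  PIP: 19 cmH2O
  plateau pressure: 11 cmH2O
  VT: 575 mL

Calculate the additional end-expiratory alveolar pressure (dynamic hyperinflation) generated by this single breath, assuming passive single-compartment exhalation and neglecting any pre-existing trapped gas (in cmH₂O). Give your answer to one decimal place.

Flow: 67 L/min ÷ 60 = 1.1167 L/s.
R = (PIP − Pplat)/V̇ = (19 − 11) / 1.1167 = 8.0/1.1167 = 7.164 cmH2O·s/L.
C = Vt/(Pplat − PEEP) = 575.0 / (11 − 5) = 575.0/6.0 = 95.833 mL/cmH2O.
τ = R × C = 7.164 × 0.09583 L/cmH2O = 0.6865 s.
Fraction remaining = e^(−Te/τ) = e^(−0.97/0.6865) = 0.2434; trapped volume = 575.0 × 0.2434 = 139.96 mL.
Additional alveolar pressure from trapping ≈ V_trapped / C = 139.96 / 95.833 = 1.46 cmH2O.

1.5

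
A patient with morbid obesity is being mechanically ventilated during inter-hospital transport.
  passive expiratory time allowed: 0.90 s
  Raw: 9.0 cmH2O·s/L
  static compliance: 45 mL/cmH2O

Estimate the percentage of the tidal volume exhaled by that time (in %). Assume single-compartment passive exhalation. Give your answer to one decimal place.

89.2

τ = R × C = 9.0 × 45 mL/cmH2O = 9.0 × 0.045 L/cmH2O = 0.405 s.
Passive exhalation: V(t)/V₀ = e^(−t/τ) = e^(−0.90/0.405) = 0.1084.
Fraction exhaled = 1 − 0.1084 = 0.8916 → 89.16%.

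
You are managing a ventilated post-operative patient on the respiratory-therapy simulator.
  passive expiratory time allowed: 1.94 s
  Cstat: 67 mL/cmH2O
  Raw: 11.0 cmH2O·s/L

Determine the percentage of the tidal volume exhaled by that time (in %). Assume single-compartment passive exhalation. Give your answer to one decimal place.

τ = R × C = 11.0 × 67 mL/cmH2O = 11.0 × 0.067 L/cmH2O = 0.737 s.
Passive exhalation: V(t)/V₀ = e^(−t/τ) = e^(−1.94/0.737) = 0.07191.
Fraction exhaled = 1 − 0.07191 = 0.9281 → 92.81%.

92.8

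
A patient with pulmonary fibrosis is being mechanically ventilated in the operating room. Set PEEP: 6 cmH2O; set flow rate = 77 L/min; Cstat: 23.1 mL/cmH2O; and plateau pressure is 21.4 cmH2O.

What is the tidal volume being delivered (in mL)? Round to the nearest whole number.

Vt = Cstat × (Pplat − PEEP) = 23.1 × (21.4 − 6) = 23.1 × 15.4 = 355.74 mL.

356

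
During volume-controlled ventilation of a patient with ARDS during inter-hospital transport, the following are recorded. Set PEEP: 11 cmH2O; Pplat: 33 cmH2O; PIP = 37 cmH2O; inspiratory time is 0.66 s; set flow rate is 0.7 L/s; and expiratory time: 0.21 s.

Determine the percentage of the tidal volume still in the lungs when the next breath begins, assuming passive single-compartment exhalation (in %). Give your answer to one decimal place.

Vt = flow × Ti = 0.7 L/s × 0.66 s × 1000 mL/L = 462.0 mL.
R = (PIP − Pplat)/V̇ = (37 − 33) / 0.7 = 4.0/0.7 = 5.714 cmH2O·s/L.
C = Vt/(Pplat − PEEP) = 462.0 / (33 − 11) = 462.0/22.0 = 21.0 mL/cmH2O.
τ = R × C = 5.714 × 0.021 L/cmH2O = 0.12 s.
Fraction remaining at end-expiration = e^(−Te/τ) = e^(−0.21/0.12) = 0.1738 → 17.38%.

17.4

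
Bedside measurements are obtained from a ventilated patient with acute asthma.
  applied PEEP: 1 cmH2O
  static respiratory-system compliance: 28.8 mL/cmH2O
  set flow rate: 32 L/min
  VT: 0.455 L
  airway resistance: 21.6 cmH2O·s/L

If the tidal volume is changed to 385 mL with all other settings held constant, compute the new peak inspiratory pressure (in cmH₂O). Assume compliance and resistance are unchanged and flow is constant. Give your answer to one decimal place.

25.9

Flow: 32 L/min ÷ 60 = 0.5333 L/s.
PIP = Vt/C + R·V̇ + PEEP (constant-flow equation of motion).
Only the elastic term changes: ΔPIP = ΔVt / C = (385 − 455) / 28.8 = -2.431 cmH2O.
Original PIP = 455/28.8 + 21.6×0.5333 + 1 = 28.318 cmH2O; new PIP = 28.318 + (-2.431) = 25.887 cmH2O.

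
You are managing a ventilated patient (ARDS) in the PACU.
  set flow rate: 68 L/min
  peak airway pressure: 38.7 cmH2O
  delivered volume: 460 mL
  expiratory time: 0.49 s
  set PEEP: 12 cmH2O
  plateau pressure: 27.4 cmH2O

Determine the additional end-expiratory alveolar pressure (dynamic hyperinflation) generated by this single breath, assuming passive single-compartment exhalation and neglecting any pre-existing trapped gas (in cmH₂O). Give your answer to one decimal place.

3.0

Flow: 68 L/min ÷ 60 = 1.1333 L/s.
R = (PIP − Pplat)/V̇ = (38.7 − 27.4) / 1.1333 = 11.3/1.1333 = 9.971 cmH2O·s/L.
C = Vt/(Pplat − PEEP) = 460.0 / (27.4 − 12) = 460.0/15.4 = 29.87 mL/cmH2O.
τ = R × C = 9.971 × 0.02987 L/cmH2O = 0.2978 s.
Fraction remaining = e^(−Te/τ) = e^(−0.49/0.2978) = 0.1929; trapped volume = 460.0 × 0.1929 = 88.734 mL.
Additional alveolar pressure from trapping ≈ V_trapped / C = 88.734 / 29.87 = 2.971 cmH2O.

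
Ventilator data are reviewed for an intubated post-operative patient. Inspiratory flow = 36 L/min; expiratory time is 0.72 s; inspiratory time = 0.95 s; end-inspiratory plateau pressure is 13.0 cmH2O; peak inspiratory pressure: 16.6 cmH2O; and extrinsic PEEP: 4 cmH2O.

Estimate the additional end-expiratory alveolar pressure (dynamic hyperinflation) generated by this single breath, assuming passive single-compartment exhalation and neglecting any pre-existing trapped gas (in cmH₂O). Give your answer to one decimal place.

Flow: 36 L/min ÷ 60 = 0.6 L/s.
Vt = flow × Ti = 0.6 L/s × 0.95 s × 1000 mL/L = 570.0 mL.
R = (PIP − Pplat)/V̇ = (16.6 − 13.0) / 0.6 = 3.6/0.6 = 6.0 cmH2O·s/L.
C = Vt/(Pplat − PEEP) = 570.0 / (13.0 − 4) = 570.0/9.0 = 63.333 mL/cmH2O.
τ = R × C = 6.0 × 0.06333 L/cmH2O = 0.38 s.
Fraction remaining = e^(−Te/τ) = e^(−0.72/0.38) = 0.1504; trapped volume = 570.0 × 0.1504 = 85.728 mL.
Additional alveolar pressure from trapping ≈ V_trapped / C = 85.728 / 63.333 = 1.354 cmH2O.

1.4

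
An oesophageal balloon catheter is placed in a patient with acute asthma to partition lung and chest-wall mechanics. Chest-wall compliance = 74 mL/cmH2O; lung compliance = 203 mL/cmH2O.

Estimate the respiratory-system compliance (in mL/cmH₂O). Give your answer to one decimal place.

Lung and chest wall are elastances in series: 1/Crs = 1/CL + 1/Ccw.
1/Crs = 1/203 + 1/74 = 0.01844.
Crs = 54.23 mL/cmH2O.

54.2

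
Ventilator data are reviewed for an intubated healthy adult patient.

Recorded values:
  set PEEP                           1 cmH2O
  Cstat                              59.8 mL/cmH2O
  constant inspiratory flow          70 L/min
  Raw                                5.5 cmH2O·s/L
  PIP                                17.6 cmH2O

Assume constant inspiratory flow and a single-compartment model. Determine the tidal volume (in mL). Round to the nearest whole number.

609

Flow: 70 L/min ÷ 60 = 1.1667 L/s.
Equation of motion (constant flow): PIP = Vt/C + R·V̇ + PEEP.
Vt/C = PIP − R·V̇ − PEEP = 17.6 − 6.417 − 1 = 10.183 cmH2O.
Vt = C × 10.183 = 59.8 × 10.183 = 608.94 mL.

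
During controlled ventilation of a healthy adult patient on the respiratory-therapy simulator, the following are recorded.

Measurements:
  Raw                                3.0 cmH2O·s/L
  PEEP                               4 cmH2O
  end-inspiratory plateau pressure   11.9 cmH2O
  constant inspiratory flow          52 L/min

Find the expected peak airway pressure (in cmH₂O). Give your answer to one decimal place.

14.5

Flow: 52 L/min ÷ 60 = 0.8667 L/s.
PIP = Pplat + Raw × flow = 11.9 + 3.0 × 0.8667 = 11.9 + 2.6 = 14.5 cmH2O.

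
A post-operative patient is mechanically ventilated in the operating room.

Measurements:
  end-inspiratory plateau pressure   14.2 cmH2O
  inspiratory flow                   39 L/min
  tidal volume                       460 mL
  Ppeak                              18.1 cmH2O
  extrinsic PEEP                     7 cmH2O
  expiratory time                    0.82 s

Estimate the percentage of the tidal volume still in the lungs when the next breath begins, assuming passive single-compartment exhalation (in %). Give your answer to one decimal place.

Flow: 39 L/min ÷ 60 = 0.65 L/s.
R = (PIP − Pplat)/V̇ = (18.1 − 14.2) / 0.65 = 3.9/0.65 = 6.0 cmH2O·s/L.
C = Vt/(Pplat − PEEP) = 460.0 / (14.2 − 7) = 460.0/7.2 = 63.889 mL/cmH2O.
τ = R × C = 6.0 × 0.06389 L/cmH2O = 0.3833 s.
Fraction remaining at end-expiration = e^(−Te/τ) = e^(−0.82/0.3833) = 0.1177 → 11.77%.

11.8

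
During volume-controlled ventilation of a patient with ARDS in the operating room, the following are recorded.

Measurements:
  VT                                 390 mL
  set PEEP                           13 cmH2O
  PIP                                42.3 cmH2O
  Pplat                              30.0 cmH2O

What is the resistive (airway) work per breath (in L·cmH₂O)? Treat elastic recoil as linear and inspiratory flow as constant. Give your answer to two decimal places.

4.80

With constant inspiratory flow the resistive pressure is constant at PIP − Pplat = 42.3 − 30.0 = 12.3 cmH2O, so resistive work = 12.3 × 0.390 = 4.797 L·cmH2O.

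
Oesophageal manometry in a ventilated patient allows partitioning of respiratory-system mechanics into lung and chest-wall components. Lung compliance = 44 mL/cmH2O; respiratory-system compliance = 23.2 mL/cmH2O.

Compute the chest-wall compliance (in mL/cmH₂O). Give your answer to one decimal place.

49.1

1/Ccw = 1/Crs − 1/CL.
1/Ccw = 1/23.2 − 1/44 = 0.02038.
Ccw = 49.068 mL/cmH2O.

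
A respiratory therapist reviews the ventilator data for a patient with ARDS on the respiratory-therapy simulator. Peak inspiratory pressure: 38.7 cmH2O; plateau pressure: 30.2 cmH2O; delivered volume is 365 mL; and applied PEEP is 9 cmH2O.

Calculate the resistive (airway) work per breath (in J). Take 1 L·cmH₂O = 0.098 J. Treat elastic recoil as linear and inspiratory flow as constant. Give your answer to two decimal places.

0.30

With constant inspiratory flow the resistive pressure is constant at PIP − Pplat = 38.7 − 30.2 = 8.5 cmH2O, so resistive work = 8.5 × 0.365 = 3.103 L·cmH2O.
× 0.098 J/(L·cmH2O) → 0.3041 J.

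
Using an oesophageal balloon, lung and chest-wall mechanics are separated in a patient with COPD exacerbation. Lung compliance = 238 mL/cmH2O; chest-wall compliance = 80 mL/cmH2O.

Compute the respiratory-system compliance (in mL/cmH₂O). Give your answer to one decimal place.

Lung and chest wall are elastances in series: 1/Crs = 1/CL + 1/Ccw.
1/Crs = 1/238 + 1/80 = 0.0167.
Crs = 59.88 mL/cmH2O.

59.9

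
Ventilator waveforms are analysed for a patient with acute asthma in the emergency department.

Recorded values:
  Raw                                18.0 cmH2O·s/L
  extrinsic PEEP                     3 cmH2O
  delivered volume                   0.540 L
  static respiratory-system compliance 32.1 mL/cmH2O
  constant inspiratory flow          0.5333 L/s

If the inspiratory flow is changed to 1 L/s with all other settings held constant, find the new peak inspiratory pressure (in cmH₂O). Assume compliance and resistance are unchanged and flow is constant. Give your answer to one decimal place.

PIP = Vt/C + R·V̇ + PEEP (constant-flow equation of motion).
Only the resistive term changes: ΔPIP = R × ΔV̇ = 18.0 × (1 − 0.5333) = 18.0 × 0.4667 = 8.401 cmH2O.
Original PIP = 540/32.1 + 18.0×0.5333 + 3 = 29.422 cmH2O; new PIP = 29.422 + (8.401) = 37.823 cmH2O.

37.8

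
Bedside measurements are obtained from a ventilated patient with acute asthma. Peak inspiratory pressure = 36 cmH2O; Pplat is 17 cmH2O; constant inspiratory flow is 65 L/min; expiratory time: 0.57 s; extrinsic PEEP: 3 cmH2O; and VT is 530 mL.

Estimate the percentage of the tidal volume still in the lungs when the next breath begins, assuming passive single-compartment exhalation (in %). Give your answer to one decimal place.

Flow: 65 L/min ÷ 60 = 1.0833 L/s.
R = (PIP − Pplat)/V̇ = (36 − 17) / 1.0833 = 19.0/1.0833 = 17.539 cmH2O·s/L.
C = Vt/(Pplat − PEEP) = 530.0 / (17 − 3) = 530.0/14.0 = 37.857 mL/cmH2O.
τ = R × C = 17.539 × 0.03786 L/cmH2O = 0.664 s.
Fraction remaining at end-expiration = e^(−Te/τ) = e^(−0.57/0.664) = 0.4238 → 42.38%.

42.4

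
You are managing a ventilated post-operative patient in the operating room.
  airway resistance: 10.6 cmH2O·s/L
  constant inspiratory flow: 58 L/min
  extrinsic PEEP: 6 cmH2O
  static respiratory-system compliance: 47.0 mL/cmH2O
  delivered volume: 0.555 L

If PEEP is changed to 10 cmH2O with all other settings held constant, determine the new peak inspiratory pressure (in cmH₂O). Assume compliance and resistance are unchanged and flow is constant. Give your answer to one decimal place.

32.1

Flow: 58 L/min ÷ 60 = 0.9667 L/s.
PIP = Vt/C + R·V̇ + PEEP (constant-flow equation of motion).
Only the baseline term changes: ΔPIP = ΔPEEP = 10 − 6 = 4.0 cmH2O.
Original PIP = 555/47.0 + 10.6×0.9667 + 6 = 28.056 cmH2O; new PIP = 28.056 + (4.0) = 32.056 cmH2O.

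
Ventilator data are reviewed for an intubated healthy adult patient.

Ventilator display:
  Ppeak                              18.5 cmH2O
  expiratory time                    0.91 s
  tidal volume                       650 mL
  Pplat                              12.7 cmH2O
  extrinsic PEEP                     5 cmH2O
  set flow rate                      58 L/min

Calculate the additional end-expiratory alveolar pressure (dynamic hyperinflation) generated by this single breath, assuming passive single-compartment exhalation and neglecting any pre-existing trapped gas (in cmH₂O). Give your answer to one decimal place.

1.3

Flow: 58 L/min ÷ 60 = 0.9667 L/s.
R = (PIP − Pplat)/V̇ = (18.5 − 12.7) / 0.9667 = 5.8/0.9667 = 6.0 cmH2O·s/L.
C = Vt/(Pplat − PEEP) = 650.0 / (12.7 − 5) = 650.0/7.7 = 84.416 mL/cmH2O.
τ = R × C = 6.0 × 0.08442 L/cmH2O = 0.5065 s.
Fraction remaining = e^(−Te/τ) = e^(−0.91/0.5065) = 0.1659; trapped volume = 650.0 × 0.1659 = 107.84 mL.
Additional alveolar pressure from trapping ≈ V_trapped / C = 107.84 / 84.416 = 1.277 cmH2O.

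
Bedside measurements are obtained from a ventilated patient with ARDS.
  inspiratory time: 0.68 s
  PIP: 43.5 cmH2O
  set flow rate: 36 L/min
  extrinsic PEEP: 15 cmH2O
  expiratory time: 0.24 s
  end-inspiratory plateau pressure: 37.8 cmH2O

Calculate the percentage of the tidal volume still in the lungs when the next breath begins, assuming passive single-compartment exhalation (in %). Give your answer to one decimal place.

24.4

Flow: 36 L/min ÷ 60 = 0.6 L/s.
Vt = flow × Ti = 0.6 L/s × 0.68 s × 1000 mL/L = 408.0 mL.
R = (PIP − Pplat)/V̇ = (43.5 − 37.8) / 0.6 = 5.7/0.6 = 9.5 cmH2O·s/L.
C = Vt/(Pplat − PEEP) = 408.0 / (37.8 − 15) = 408.0/22.8 = 17.895 mL/cmH2O.
τ = R × C = 9.5 × 0.0179 L/cmH2O = 0.1701 s.
Fraction remaining at end-expiration = e^(−Te/τ) = e^(−0.24/0.1701) = 0.2439 → 24.39%.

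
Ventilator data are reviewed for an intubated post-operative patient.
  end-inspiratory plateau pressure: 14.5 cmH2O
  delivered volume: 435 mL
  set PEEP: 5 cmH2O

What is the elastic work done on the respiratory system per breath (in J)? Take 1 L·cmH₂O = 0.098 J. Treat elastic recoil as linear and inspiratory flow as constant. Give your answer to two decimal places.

Elastic work ≈ ½ × (Pplat − PEEP) × Vt = 0.5 × (14.5 − 5) × 0.435 L = 0.5 × 9.5 × 0.435 = 2.066 L·cmH2O.
× 0.098 J/(L·cmH2O) → 0.2025 J.

0.20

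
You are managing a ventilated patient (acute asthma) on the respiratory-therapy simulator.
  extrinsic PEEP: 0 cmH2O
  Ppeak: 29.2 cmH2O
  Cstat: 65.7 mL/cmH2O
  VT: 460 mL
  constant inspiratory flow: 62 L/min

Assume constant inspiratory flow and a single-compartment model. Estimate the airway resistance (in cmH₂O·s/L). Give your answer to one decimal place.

Flow: 62 L/min ÷ 60 = 1.0333 L/s.
Equation of motion (constant flow): PIP = Vt/C + R·V̇ + PEEP.
R·V̇ = PIP − Vt/C − PEEP = 29.2 − 460/65.7 − 0 = 29.2 − 7.002 − 0 = 22.198 cmH2O.
R = 22.198 / 1.0333 = 21.483 cmH2O·s/L.

21.5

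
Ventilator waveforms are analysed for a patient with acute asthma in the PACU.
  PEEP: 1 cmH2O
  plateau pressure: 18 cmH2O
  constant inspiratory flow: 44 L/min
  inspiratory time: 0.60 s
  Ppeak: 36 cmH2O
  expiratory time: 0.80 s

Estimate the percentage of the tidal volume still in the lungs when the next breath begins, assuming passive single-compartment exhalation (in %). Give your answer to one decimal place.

Flow: 44 L/min ÷ 60 = 0.7333 L/s.
Vt = flow × Ti = 0.7333 L/s × 0.60 s × 1000 mL/L = 439.98 mL.
R = (PIP − Pplat)/V̇ = (36 − 18) / 0.7333 = 18.0/0.7333 = 24.547 cmH2O·s/L.
C = Vt/(Pplat − PEEP) = 439.98 / (18 − 1) = 439.98/17.0 = 25.881 mL/cmH2O.
τ = R × C = 24.547 × 0.02588 L/cmH2O = 0.6353 s.
Fraction remaining at end-expiration = e^(−Te/τ) = e^(−0.80/0.6353) = 0.2839 → 28.39%.

28.4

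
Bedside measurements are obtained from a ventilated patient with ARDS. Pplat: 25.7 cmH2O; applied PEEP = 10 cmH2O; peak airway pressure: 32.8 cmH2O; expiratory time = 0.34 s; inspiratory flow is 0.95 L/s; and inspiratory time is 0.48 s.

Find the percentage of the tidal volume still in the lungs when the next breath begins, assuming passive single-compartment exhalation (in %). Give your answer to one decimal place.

20.9

Vt = flow × Ti = 0.95 L/s × 0.48 s × 1000 mL/L = 456.0 mL.
R = (PIP − Pplat)/V̇ = (32.8 − 25.7) / 0.95 = 7.1/0.95 = 7.474 cmH2O·s/L.
C = Vt/(Pplat − PEEP) = 456.0 / (25.7 − 10) = 456.0/15.7 = 29.045 mL/cmH2O.
τ = R × C = 7.474 × 0.02905 L/cmH2O = 0.2171 s.
Fraction remaining at end-expiration = e^(−Te/τ) = e^(−0.34/0.2171) = 0.2089 → 20.89%.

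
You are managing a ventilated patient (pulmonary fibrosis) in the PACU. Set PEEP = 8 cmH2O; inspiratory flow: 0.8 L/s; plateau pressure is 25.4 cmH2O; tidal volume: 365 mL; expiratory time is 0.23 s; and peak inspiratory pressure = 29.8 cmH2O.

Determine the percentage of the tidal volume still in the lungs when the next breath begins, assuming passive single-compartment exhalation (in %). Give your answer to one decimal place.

13.6

R = (PIP − Pplat)/V̇ = (29.8 − 25.4) / 0.8 = 4.4/0.8 = 5.5 cmH2O·s/L.
C = Vt/(Pplat − PEEP) = 365.0 / (25.4 − 8) = 365.0/17.4 = 20.977 mL/cmH2O.
τ = R × C = 5.5 × 0.02098 L/cmH2O = 0.1154 s.
Fraction remaining at end-expiration = e^(−Te/τ) = e^(−0.23/0.1154) = 0.1363 → 13.63%.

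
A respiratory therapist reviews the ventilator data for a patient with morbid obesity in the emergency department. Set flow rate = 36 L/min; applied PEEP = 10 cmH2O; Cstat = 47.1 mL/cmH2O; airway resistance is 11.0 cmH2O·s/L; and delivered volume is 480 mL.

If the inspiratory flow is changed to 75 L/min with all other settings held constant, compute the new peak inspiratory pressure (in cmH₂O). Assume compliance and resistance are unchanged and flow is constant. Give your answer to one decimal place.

33.9

Flow: 36 L/min ÷ 60 = 0.6 L/s.
New flow: 75 L/min ÷ 60 = 1.25 L/s.
PIP = Vt/C + R·V̇ + PEEP (constant-flow equation of motion).
Only the resistive term changes: ΔPIP = R × ΔV̇ = 11.0 × (1.25 − 0.6) = 11.0 × 0.65 = 7.15 cmH2O.
Original PIP = 480/47.1 + 11.0×0.6 + 10 = 26.791 cmH2O; new PIP = 26.791 + (7.15) = 33.941 cmH2O.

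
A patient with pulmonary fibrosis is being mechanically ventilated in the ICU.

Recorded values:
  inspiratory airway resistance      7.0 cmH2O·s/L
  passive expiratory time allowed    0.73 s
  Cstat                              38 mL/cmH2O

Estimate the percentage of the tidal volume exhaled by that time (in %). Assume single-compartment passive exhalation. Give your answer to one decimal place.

τ = R × C = 7.0 × 38 mL/cmH2O = 7.0 × 0.038 L/cmH2O = 0.266 s.
Passive exhalation: V(t)/V₀ = e^(−t/τ) = e^(−0.73/0.266) = 0.06429.
Fraction exhaled = 1 − 0.06429 = 0.9357 → 93.57%.

93.6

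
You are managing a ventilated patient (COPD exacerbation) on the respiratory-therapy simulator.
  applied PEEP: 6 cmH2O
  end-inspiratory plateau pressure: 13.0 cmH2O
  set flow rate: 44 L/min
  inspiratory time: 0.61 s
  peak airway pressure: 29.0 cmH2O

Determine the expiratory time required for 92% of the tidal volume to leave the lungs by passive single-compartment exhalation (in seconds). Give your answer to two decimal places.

3.52

Flow: 44 L/min ÷ 60 = 0.7333 L/s.
Vt = flow × Ti = 0.7333 L/s × 0.61 s × 1000 mL/L = 447.31 mL.
R = (PIP − Pplat)/V̇ = (29.0 − 13.0) / 0.7333 = 16.0/0.7333 = 21.819 cmH2O·s/L.
C = Vt/(Pplat − PEEP) = 447.31 / (13.0 − 6) = 447.31/7.0 = 63.901 mL/cmH2O.
τ = R × C = 21.819 × 0.0639 L/cmH2O = 1.394 s.
t = −τ·ln(1 − 0.92) = −1.394·ln(0.08) = 3.521 s.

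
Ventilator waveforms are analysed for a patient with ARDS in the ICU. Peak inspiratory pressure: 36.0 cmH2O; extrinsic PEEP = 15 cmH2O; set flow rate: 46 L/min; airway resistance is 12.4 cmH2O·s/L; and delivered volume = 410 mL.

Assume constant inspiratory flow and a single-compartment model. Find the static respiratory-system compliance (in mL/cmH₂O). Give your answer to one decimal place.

35.7

Flow: 46 L/min ÷ 60 = 0.7667 L/s.
Equation of motion (constant flow): PIP = Vt/C + R·V̇ + PEEP.
Vt/C = PIP − R·V̇ − PEEP = 36.0 − 12.4×0.7667 − 15 = 36.0 − 9.507 − 15 = 11.493 cmH2O.
C = Vt / 11.493 = 410 / 11.493 = 35.674 mL/cmH2O.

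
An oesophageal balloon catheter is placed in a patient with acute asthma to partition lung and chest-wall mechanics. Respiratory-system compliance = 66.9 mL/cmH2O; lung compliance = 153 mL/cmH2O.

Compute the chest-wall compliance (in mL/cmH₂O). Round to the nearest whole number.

1/Ccw = 1/Crs − 1/CL.
1/Ccw = 1/66.9 − 1/153 = 0.008412.
Ccw = 118.88 mL/cmH2O.

119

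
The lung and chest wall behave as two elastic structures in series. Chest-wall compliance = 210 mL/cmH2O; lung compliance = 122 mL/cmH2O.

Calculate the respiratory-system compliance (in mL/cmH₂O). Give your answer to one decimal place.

Lung and chest wall are elastances in series: 1/Crs = 1/CL + 1/Ccw.
1/Crs = 1/122 + 1/210 = 0.01296.
Crs = 77.16 mL/cmH2O.

77.2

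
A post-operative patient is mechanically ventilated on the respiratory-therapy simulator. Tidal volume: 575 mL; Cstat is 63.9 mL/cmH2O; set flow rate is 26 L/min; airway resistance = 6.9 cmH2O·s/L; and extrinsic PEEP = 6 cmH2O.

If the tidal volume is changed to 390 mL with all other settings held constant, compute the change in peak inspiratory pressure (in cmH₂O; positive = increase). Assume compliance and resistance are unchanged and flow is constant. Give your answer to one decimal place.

PIP = Vt/C + R·V̇ + PEEP (constant-flow equation of motion).
Only the elastic term changes: ΔPIP = ΔVt / C = (390 − 575) / 63.9 = -2.895 cmH2O.

-2.9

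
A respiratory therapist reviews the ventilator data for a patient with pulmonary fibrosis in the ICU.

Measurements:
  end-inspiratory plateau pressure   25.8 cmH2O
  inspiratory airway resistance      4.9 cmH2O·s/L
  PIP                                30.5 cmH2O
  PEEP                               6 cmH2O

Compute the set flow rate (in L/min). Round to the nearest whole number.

58

flow = (PIP − Pplat) / Raw = (30.5 − 25.8) / 4.9 = 0.9592 L/s × 60 = 57.552 L/min.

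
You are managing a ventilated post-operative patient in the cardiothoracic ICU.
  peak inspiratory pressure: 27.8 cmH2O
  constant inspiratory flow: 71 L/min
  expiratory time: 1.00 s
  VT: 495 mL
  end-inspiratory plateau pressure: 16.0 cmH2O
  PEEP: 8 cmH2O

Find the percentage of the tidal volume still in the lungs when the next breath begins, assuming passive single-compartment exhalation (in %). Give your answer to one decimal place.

Flow: 71 L/min ÷ 60 = 1.1833 L/s.
R = (PIP − Pplat)/V̇ = (27.8 − 16.0) / 1.1833 = 11.8/1.1833 = 9.972 cmH2O·s/L.
C = Vt/(Pplat − PEEP) = 495.0 / (16.0 − 8) = 495.0/8.0 = 61.875 mL/cmH2O.
τ = R × C = 9.972 × 0.06188 L/cmH2O = 0.6171 s.
Fraction remaining at end-expiration = e^(−Te/τ) = e^(−1.00/0.6171) = 0.1978 → 19.78%.

19.8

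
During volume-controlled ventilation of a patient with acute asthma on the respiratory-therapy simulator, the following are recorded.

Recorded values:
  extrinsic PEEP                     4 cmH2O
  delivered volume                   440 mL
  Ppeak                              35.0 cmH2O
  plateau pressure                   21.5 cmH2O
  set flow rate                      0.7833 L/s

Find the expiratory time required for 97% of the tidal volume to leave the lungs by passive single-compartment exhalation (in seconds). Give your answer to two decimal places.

1.52

R = (PIP − Pplat)/V̇ = (35.0 − 21.5) / 0.7833 = 13.5/0.7833 = 17.235 cmH2O·s/L.
C = Vt/(Pplat − PEEP) = 440.0 / (21.5 − 4) = 440.0/17.5 = 25.143 mL/cmH2O.
τ = R × C = 17.235 × 0.02514 L/cmH2O = 0.4333 s.
t = −τ·ln(1 − 0.97) = −0.4333·ln(0.03) = 1.519 s.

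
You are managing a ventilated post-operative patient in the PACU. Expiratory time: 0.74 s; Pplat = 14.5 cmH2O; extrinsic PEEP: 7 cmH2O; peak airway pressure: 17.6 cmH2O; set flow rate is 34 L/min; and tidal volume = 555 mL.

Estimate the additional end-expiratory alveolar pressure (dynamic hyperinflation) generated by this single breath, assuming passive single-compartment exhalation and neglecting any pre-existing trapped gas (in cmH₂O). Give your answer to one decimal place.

1.2

Flow: 34 L/min ÷ 60 = 0.5667 L/s.
R = (PIP − Pplat)/V̇ = (17.6 − 14.5) / 0.5667 = 3.1/0.5667 = 5.47 cmH2O·s/L.
C = Vt/(Pplat − PEEP) = 555.0 / (14.5 − 7) = 555.0/7.5 = 74.0 mL/cmH2O.
τ = R × C = 5.47 × 0.074 L/cmH2O = 0.4048 s.
Fraction remaining = e^(−Te/τ) = e^(−0.74/0.4048) = 0.1607; trapped volume = 555.0 × 0.1607 = 89.189 mL.
Additional alveolar pressure from trapping ≈ V_trapped / C = 89.189 / 74.0 = 1.205 cmH2O.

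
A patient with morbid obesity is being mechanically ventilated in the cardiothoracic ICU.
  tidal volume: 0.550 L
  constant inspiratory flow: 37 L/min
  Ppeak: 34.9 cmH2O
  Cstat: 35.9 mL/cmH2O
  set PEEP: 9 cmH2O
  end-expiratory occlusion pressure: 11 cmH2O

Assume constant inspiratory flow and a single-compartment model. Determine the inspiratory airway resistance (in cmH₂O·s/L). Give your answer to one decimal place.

Flow: 37 L/min ÷ 60 = 0.6167 L/s.
Total PEEP = 11 cmH2O (set 9 + intrinsic 2); this is the baseline alveolar pressure.
Equation of motion (constant flow): PIP = Vt/C + R·V̇ + PEEP.
R·V̇ = PIP − Vt/C − PEEP = 34.9 − 550/35.9 − 11 = 34.9 − 15.32 − 11 = 8.58 cmH2O.
R = 8.58 / 0.6167 = 13.913 cmH2O·s/L.

13.9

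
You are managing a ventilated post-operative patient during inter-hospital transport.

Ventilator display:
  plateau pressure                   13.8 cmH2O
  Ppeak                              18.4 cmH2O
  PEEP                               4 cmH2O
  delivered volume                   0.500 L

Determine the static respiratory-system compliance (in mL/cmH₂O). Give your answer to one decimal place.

51.0

Cstat = Vt / (Pplat − PEEP) = 500 / (13.8 − 4) = 500 / 9.8 = 51.02 mL/cmH2O.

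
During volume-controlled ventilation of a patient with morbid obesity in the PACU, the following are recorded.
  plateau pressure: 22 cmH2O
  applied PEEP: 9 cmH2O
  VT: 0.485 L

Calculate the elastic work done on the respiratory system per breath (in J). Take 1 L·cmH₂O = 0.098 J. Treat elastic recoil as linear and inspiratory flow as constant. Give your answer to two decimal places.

0.31

Elastic work ≈ ½ × (Pplat − PEEP) × Vt = 0.5 × (22 − 9) × 0.485 L = 0.5 × 13.0 × 0.485 = 3.153 L·cmH2O.
× 0.098 J/(L·cmH2O) → 0.309 J.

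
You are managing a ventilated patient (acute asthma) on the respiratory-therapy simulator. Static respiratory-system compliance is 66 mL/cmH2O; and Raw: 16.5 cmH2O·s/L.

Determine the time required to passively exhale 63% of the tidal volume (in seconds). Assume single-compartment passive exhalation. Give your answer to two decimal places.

τ = R × C = 16.5 × 66 mL/cmH2O = 16.5 × 0.066 L/cmH2O = 1.089 s.
Exhaled fraction f = 1 − e^(−t/τ) → t = −τ·ln(1 − f) = −1.089·ln(0.37) = 1.083 s.

1.08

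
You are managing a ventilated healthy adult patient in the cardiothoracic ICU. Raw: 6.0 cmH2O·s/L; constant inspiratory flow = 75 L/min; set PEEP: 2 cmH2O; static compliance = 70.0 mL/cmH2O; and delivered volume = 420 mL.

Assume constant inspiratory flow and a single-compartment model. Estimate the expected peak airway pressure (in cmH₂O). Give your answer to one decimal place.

15.5

Flow: 75 L/min ÷ 60 = 1.25 L/s.
Equation of motion (constant flow): PIP = Vt/C + R·V̇ + PEEP.
PIP = 420/70.0 + 6.0×1.25 + 2 = 6.0 + 7.5 + 2 = 15.5 cmH2O.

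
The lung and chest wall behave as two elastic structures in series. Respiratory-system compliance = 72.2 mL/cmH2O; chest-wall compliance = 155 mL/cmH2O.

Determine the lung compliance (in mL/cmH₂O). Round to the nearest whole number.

1/CL = 1/Crs − 1/Ccw.
1/CL = 1/72.2 − 1/155 = 0.007399.
CL = 135.15 mL/cmH2O.

135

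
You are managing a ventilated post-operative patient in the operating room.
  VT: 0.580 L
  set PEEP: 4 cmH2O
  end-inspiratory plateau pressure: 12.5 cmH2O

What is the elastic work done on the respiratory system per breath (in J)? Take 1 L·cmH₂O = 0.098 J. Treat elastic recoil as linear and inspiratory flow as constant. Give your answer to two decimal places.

0.24

Elastic work ≈ ½ × (Pplat − PEEP) × Vt = 0.5 × (12.5 − 4) × 0.580 L = 0.5 × 8.5 × 0.580 = 2.465 L·cmH2O.
× 0.098 J/(L·cmH2O) → 0.2416 J.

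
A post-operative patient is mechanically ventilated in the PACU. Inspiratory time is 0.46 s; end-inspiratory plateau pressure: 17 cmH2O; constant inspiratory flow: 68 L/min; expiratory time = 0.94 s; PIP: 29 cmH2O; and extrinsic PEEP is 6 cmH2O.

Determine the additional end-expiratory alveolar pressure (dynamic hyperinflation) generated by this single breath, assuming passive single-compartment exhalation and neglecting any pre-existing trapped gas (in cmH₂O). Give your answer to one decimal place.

1.7

Flow: 68 L/min ÷ 60 = 1.1333 L/s.
Vt = flow × Ti = 1.1333 L/s × 0.46 s × 1000 mL/L = 521.32 mL.
R = (PIP − Pplat)/V̇ = (29 − 17) / 1.1333 = 12.0/1.1333 = 10.589 cmH2O·s/L.
C = Vt/(Pplat − PEEP) = 521.32 / (17 − 6) = 521.32/11.0 = 47.393 mL/cmH2O.
τ = R × C = 10.589 × 0.04739 L/cmH2O = 0.5018 s.
Fraction remaining = e^(−Te/τ) = e^(−0.94/0.5018) = 0.1536; trapped volume = 521.32 × 0.1536 = 80.075 mL.
Additional alveolar pressure from trapping ≈ V_trapped / C = 80.075 / 47.393 = 1.69 cmH2O.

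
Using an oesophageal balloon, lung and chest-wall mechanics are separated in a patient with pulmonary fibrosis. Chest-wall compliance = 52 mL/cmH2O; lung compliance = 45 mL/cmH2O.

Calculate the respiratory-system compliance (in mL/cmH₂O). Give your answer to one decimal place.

24.1

Lung and chest wall are elastances in series: 1/Crs = 1/CL + 1/Ccw.
1/Crs = 1/45 + 1/52 = 0.04145.
Crs = 24.125 mL/cmH2O.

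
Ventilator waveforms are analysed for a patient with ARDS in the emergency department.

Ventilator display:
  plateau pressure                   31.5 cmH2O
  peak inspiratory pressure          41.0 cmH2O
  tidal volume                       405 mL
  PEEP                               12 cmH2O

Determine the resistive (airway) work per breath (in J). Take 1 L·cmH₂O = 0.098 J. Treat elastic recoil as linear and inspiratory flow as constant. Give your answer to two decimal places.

With constant inspiratory flow the resistive pressure is constant at PIP − Pplat = 41.0 − 31.5 = 9.5 cmH2O, so resistive work = 9.5 × 0.405 = 3.848 L·cmH2O.
× 0.098 J/(L·cmH2O) → 0.3771 J.

0.38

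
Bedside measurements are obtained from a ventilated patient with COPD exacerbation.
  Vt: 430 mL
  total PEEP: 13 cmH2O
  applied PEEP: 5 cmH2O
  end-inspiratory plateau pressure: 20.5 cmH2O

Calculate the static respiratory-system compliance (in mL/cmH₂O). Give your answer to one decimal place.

End-expiratory occlusion gives total PEEP = 13 cmH2O (intrinsic PEEP = 13 − 5 = 8). Use total PEEP for the elastic gradient.
Cstat = Vt / (Pplat − PEEPtotal) = 430 / (20.5 − 13) = 430 / 7.5 = 57.333 mL/cmH2O.

57.3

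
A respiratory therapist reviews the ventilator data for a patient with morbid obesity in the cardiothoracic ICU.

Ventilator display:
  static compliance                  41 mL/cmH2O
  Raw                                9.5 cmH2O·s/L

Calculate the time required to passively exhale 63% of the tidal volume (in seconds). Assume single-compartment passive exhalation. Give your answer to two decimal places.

0.39

τ = R × C = 9.5 × 41 mL/cmH2O = 9.5 × 0.041 L/cmH2O = 0.3895 s.
Exhaled fraction f = 1 − e^(−t/τ) → t = −τ·ln(1 − f) = −0.3895·ln(0.37) = 0.3873 s.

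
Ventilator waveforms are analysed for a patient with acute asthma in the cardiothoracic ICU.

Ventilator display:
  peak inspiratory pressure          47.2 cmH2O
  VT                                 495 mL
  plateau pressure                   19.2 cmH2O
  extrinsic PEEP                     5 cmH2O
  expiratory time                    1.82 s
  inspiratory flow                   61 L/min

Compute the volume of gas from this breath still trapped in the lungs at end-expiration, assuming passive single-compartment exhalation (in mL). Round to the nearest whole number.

Flow: 61 L/min ÷ 60 = 1.0167 L/s.
R = (PIP − Pplat)/V̇ = (47.2 − 19.2) / 1.0167 = 28.0/1.0167 = 27.54 cmH2O·s/L.
C = Vt/(Pplat − PEEP) = 495.0 / (19.2 − 5) = 495.0/14.2 = 34.859 mL/cmH2O.
τ = R × C = 27.54 × 0.03486 L/cmH2O = 0.96 s.
Fraction remaining = e^(−Te/τ) = e^(−1.82/0.96) = 0.1502.
Trapped volume = 495.0 × 0.1502 = 74.349 mL.

74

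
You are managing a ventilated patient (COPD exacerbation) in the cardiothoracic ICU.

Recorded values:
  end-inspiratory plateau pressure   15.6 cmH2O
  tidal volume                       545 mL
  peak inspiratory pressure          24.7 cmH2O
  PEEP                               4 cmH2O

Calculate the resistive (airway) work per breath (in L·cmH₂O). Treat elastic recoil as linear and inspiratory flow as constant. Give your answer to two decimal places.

With constant inspiratory flow the resistive pressure is constant at PIP − Pplat = 24.7 − 15.6 = 9.1 cmH2O, so resistive work = 9.1 × 0.545 = 4.96 L·cmH2O.

4.96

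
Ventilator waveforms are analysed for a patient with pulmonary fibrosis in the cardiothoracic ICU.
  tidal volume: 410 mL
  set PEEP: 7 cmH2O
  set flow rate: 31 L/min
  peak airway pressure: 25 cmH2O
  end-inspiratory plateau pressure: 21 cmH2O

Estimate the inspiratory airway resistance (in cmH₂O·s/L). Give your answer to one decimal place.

Flow: 31 L/min ÷ 60 = 0.5167 L/s.
Raw = (PIP − Pplat) / flow = (25 − 21) / 0.5167 = 4.0 / 0.5167 = 7.741 cmH2O·s/L.

7.7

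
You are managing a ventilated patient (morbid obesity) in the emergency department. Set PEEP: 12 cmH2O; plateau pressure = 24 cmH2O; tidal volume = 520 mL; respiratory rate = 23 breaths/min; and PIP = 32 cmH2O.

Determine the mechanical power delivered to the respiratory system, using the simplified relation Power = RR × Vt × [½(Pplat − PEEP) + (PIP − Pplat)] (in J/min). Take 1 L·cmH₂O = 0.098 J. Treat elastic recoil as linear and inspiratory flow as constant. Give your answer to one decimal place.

Per-breath work = Vt × [½(Pplat−PEEP) + (PIP−Pplat)] = 0.520 × [0.5×12.0 + 8.0] = 0.520 × 14.0 = 7.28 L·cmH2O.
Power = 23 × 7.28 = 167.44 L·cmH2O/min.
× 0.098 J/(L·cmH2O) → 16.409 J/min.

16.4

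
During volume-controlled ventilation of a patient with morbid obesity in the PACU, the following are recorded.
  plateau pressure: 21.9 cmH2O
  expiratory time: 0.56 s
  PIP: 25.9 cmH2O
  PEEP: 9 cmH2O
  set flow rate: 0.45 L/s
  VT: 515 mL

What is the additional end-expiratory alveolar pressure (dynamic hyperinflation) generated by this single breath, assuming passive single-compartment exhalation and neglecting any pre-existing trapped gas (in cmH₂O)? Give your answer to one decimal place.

2.7

R = (PIP − Pplat)/V̇ = (25.9 − 21.9) / 0.45 = 4.0/0.45 = 8.889 cmH2O·s/L.
C = Vt/(Pplat − PEEP) = 515.0 / (21.9 − 9) = 515.0/12.9 = 39.922 mL/cmH2O.
τ = R × C = 8.889 × 0.03992 L/cmH2O = 0.3548 s.
Fraction remaining = e^(−Te/τ) = e^(−0.56/0.3548) = 0.2063; trapped volume = 515.0 × 0.2063 = 106.24 mL.
Additional alveolar pressure from trapping ≈ V_trapped / C = 106.24 / 39.922 = 2.661 cmH2O.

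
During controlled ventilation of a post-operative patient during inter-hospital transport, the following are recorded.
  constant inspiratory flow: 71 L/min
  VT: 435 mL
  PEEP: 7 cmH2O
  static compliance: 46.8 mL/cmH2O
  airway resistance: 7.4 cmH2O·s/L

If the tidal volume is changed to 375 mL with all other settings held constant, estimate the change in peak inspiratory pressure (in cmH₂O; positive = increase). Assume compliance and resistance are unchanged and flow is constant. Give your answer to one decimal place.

PIP = Vt/C + R·V̇ + PEEP (constant-flow equation of motion).
Only the elastic term changes: ΔPIP = ΔVt / C = (375 − 435) / 46.8 = -1.282 cmH2O.

-1.3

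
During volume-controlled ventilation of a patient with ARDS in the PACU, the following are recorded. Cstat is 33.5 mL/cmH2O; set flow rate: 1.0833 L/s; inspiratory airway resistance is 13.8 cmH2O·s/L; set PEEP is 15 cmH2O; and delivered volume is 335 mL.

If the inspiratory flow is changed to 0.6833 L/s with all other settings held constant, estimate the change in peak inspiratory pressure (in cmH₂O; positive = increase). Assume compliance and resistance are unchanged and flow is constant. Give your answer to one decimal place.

-5.5

PIP = Vt/C + R·V̇ + PEEP (constant-flow equation of motion).
Only the resistive term changes: ΔPIP = R × ΔV̇ = 13.8 × (0.6833 − 1.0833) = 13.8 × -0.4 = -5.52 cmH2O.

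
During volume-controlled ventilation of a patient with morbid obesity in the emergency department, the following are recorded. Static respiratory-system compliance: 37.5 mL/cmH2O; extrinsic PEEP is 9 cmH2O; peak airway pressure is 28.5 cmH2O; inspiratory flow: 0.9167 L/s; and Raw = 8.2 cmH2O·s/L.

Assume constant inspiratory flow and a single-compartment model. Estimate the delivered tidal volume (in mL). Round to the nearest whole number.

Equation of motion (constant flow): PIP = Vt/C + R·V̇ + PEEP.
Vt/C = PIP − R·V̇ − PEEP = 28.5 − 7.517 − 9 = 11.983 cmH2O.
Vt = C × 11.983 = 37.5 × 11.983 = 449.36 mL.

449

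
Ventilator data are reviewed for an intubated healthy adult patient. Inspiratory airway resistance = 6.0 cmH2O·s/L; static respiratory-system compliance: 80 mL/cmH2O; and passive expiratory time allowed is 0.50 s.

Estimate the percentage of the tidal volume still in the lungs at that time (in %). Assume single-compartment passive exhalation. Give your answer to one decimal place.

35.3

τ = R × C = 6.0 × 80 mL/cmH2O = 6.0 × 0.080 L/cmH2O = 0.48 s.
Passive exhalation: V(t)/V₀ = e^(−t/τ) = e^(−0.50/0.48) = 0.3529.
Fraction remaining = 0.3529 → 35.29%.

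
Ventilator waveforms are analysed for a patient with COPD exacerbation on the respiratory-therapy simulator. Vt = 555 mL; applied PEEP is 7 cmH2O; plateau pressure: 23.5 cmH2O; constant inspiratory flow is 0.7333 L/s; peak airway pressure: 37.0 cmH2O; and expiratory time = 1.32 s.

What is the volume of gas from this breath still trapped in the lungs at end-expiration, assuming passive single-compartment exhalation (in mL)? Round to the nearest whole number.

R = (PIP − Pplat)/V̇ = (37.0 − 23.5) / 0.7333 = 13.5/0.7333 = 18.41 cmH2O·s/L.
C = Vt/(Pplat − PEEP) = 555.0 / (23.5 − 7) = 555.0/16.5 = 33.636 mL/cmH2O.
τ = R × C = 18.41 × 0.03364 L/cmH2O = 0.6193 s.
Fraction remaining = e^(−Te/τ) = e^(−1.32/0.6193) = 0.1187.
Trapped volume = 555.0 × 0.1187 = 65.879 mL.

66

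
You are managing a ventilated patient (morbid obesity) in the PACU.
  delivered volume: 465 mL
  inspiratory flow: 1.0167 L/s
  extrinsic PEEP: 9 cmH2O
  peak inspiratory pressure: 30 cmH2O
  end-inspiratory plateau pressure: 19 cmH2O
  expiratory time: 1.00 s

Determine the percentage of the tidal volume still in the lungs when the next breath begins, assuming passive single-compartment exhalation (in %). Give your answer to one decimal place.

R = (PIP − Pplat)/V̇ = (30 − 19) / 1.0167 = 11.0/1.0167 = 10.819 cmH2O·s/L.
C = Vt/(Pplat − PEEP) = 465.0 / (19 − 9) = 465.0/10.0 = 46.5 mL/cmH2O.
τ = R × C = 10.819 × 0.0465 L/cmH2O = 0.5031 s.
Fraction remaining at end-expiration = e^(−Te/τ) = e^(−1.00/0.5031) = 0.137 → 13.7%.

13.7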